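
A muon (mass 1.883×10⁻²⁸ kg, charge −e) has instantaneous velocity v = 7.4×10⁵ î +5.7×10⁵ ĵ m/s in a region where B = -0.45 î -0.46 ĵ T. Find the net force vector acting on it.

v×B = (0, 0, -8.39×10⁴) N/C.
F = q v×B = (−1.602×10⁻¹⁹ C)·(0, 0, -8.39×10⁴) = (0, 0, 1.34×10⁻¹⁴) N.

F ≈ (0, 0, 1.34×10⁻¹⁴) N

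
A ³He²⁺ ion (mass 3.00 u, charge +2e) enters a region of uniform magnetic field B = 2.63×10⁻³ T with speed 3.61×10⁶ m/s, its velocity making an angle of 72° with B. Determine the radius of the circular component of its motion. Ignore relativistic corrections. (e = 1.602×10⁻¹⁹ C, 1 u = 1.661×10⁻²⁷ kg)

v⊥ = v sinθ = 3.61×10⁶·sin72° ≈ 3.433×10⁶ m/s.
r = m v⊥/(|q|B) = (4.983×10⁻²⁷)(3.433×10⁶)/((3.204×10⁻¹⁹)(2.63×10⁻³)) ≈ 20.3 m.

r ≈ 20.3 m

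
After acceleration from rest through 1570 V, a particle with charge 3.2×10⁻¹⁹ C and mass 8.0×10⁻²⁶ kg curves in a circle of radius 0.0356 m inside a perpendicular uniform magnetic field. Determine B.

v = √(2|q|V/m) = √(2·3.2×10⁻¹⁹·1570/8.0×10⁻²⁶) ≈ 1.121×10⁵ m/s.
B = mv/(|q|r) = (8.0×10⁻²⁶)(1.121×10⁵)/((3.2×10⁻¹⁹)(0.0356)) ≈ 0.787 T.

B ≈ 0.787 T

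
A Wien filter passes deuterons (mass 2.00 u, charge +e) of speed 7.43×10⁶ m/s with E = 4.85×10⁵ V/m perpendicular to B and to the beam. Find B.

B = 0.0653 T

Balance of forces in the selector: qE = qvB ⇒ B = E/v.
B = 4.85×10⁵/7.43×10⁶ = 0.0653 T.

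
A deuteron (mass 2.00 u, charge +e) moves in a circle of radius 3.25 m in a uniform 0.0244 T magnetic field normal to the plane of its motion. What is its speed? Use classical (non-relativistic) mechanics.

From |q|vB = mv²/r, v = |q|Br/m.
v = (1.602×10⁻¹⁹)(0.0244)(3.25)/3.322×10⁻²⁷ ≈ 3.82×10⁶ m/s.

v ≈ 3.82×10⁶ m/s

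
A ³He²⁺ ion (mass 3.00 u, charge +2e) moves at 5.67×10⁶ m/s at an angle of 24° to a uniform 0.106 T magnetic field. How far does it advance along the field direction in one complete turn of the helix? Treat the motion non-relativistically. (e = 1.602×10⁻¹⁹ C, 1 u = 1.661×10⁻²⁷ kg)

v∥ = v cosθ = 5.67×10⁶·cos24° ≈ 5.180×10⁶ m/s.
T = 2πm/(|q|B) = 2π(4.983×10⁻²⁷)/((3.204×10⁻¹⁹)(0.106)) ≈ 9.219×10⁻⁷ s.
pitch = v∥ T = (5.180×10⁶)(9.219×10⁻⁷) ≈ 4.78 m.

p ≈ 4.78 m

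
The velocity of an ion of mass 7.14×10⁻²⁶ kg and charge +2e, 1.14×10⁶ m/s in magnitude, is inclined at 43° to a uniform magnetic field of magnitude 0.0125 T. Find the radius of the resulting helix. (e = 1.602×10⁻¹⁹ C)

r ≈ 13.9 m

v⊥ = v sinθ = 1.14×10⁶·sin43° ≈ 7.775×10⁵ m/s.
r = m v⊥/(|q|B) = (7.14×10⁻²⁶)(7.775×10⁵)/((3.204×10⁻¹⁹)(0.0125)) ≈ 13.9 m.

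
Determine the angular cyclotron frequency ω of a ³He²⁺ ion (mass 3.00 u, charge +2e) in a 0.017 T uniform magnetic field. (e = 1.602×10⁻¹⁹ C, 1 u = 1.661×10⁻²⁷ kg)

ω = |q|B/m.
ω = (3.204×10⁻¹⁹)(0.017)/4.983×10⁻²⁷ ≈ 1.1×10⁶ rad/s.

ω ≈ 1.1×10⁶ rad/s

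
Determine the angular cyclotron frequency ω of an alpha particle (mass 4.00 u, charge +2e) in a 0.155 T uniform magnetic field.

ω = |q|B/m.
ω = (3.204×10⁻¹⁹)(0.155)/6.644×10⁻²⁷ ≈ 7.47×10⁶ rad/s.

ω ≈ 7.47×10⁶ rad/s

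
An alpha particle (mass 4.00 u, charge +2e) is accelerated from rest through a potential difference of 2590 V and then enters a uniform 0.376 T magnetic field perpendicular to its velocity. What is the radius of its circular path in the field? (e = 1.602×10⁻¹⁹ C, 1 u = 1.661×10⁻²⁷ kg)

r ≈ 0.0276 m

Acceleration: |q|V = ½mv² ⇒ v = √(2|q|V/m) = √(2·3.204×10⁻¹⁹·2590/6.644×10⁻²⁷) ≈ 4.998×10⁵ m/s.
In the field: r = mv/(|q|B) = (6.644×10⁻²⁷)(4.998×10⁵)/((3.204×10⁻¹⁹)(0.376)) ≈ 0.0276 m.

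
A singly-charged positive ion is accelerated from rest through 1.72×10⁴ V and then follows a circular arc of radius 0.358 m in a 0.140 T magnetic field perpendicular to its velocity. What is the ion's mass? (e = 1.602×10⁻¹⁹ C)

m ≈ 1.17×10⁻²⁶ kg

Combine |q|V = ½mv² and r = mv/(|q|B): eliminate v to get m = qB²r²/(2V).
m = (1.602×10⁻¹⁹)(0.140)²(0.358)²/(2·1.72×10⁴) ≈ 1.17×10⁻²⁶ kg.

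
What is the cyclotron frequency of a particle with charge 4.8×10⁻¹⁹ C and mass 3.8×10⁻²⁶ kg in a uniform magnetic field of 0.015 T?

f ≈ 3.0×10⁴ Hz

f = |q|B/(2πm).
f = (4.8×10⁻¹⁹)(0.015)/(2π·3.8×10⁻²⁶) ≈ 3.0×10⁴ Hz.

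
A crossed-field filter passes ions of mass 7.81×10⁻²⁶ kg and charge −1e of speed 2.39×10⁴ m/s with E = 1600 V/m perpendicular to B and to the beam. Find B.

Balance of forces in the selector: qE = qvB ⇒ B = E/v.
B = 1600/2.39×10⁴ = 0.0669 T.

B = 0.0669 T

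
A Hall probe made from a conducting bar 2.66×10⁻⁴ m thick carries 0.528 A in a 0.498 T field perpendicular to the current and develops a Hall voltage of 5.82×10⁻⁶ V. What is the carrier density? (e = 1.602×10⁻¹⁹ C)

n ≈ 1.06×10²⁷ m⁻³

From V_H = IB/(n e t), n = IB/(V_H e t).
n = (0.528)(0.498)/((5.82×10⁻⁶)(1.602×10⁻¹⁹)(2.66×10⁻⁴)) ≈ 1.06×10²⁷ m⁻³.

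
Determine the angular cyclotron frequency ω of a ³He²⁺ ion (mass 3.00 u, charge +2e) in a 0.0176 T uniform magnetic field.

ω ≈ 1.13×10⁶ rad/s

ω = |q|B/m.
ω = (3.204×10⁻¹⁹)(0.0176)/4.983×10⁻²⁷ ≈ 1.13×10⁶ rad/s.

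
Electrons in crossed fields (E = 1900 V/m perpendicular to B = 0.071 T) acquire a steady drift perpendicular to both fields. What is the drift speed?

v_d ≈ 2.7×10⁴ m/s

In crossed fields the guiding centre drifts at v_d = |E×B|/B² = E/B, independent of charge and mass.
v_d = 1900/0.071 = 2.7×10⁴ m/s.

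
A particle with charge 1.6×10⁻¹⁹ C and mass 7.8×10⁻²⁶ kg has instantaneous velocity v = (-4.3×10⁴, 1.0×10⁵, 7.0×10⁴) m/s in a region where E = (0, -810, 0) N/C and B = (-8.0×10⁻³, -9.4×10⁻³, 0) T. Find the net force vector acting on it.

F ≈ (1.05×10⁻¹⁶, -2.19×10⁻¹⁶, 1.93×10⁻¹⁶) N

v×B = (658, -560, 1200) N/C.
E + v×B = (658, -1370, 1200) N/C.
F = q(E + v×B) = (1.6×10⁻¹⁹ C)·(658, -1370, 1200) = (1.05×10⁻¹⁶, -2.19×10⁻¹⁶, 1.93×10⁻¹⁶) N.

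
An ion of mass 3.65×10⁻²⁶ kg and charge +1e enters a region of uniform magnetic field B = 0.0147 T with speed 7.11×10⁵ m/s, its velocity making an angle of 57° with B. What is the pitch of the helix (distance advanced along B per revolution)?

v∥ = v cosθ = 7.11×10⁵·cos57° ≈ 3.872×10⁵ m/s.
T = 2πm/(|q|B) = 2π(3.65×10⁻²⁶)/((1.602×10⁻¹⁹)(0.0147)) ≈ 9.739×10⁻⁵ s.
pitch = v∥ T = (3.872×10⁵)(9.739×10⁻⁵) ≈ 37.7 m.

p ≈ 37.7 m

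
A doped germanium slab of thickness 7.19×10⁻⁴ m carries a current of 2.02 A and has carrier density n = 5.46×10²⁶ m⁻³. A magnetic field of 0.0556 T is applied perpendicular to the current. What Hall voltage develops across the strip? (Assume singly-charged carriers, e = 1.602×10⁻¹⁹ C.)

V_H = IB/(n e t).
V_H = (2.02)(0.0556)/((5.46×10²⁶)(1.602×10⁻¹⁹)(7.19×10⁻⁴)) ≈ 1.79×10⁻⁶ V.

V_H ≈ 1.79×10⁻⁶ V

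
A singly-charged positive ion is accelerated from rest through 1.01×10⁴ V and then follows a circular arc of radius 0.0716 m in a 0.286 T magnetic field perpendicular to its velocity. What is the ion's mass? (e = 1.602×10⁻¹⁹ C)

m ≈ 3.33×10⁻²⁷ kg

Combine |q|V = ½mv² and r = mv/(|q|B): eliminate v to get m = qB²r²/(2V).
m = (1.602×10⁻¹⁹)(0.286)²(0.0716)²/(2·1.01×10⁴) ≈ 3.33×10⁻²⁷ kg.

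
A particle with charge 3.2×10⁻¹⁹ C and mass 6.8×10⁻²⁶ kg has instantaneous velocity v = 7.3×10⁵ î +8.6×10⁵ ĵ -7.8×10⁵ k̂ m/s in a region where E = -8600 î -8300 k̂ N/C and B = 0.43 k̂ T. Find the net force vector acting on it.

v×B = (3.70×10⁵, -3.14×10⁵, 0) N/C.
E + v×B = (3.61×10⁵, -3.14×10⁵, -8300) N/C.
F = q(E + v×B) = (3.2×10⁻¹⁹ C)·(3.61×10⁵, -3.14×10⁵, -8300) = (1.16×10⁻¹³, -1.00×10⁻¹³, -2.66×10⁻¹⁵) N.

F ≈ (1.16×10⁻¹³, -1.00×10⁻¹³, -2.66×10⁻¹⁵) N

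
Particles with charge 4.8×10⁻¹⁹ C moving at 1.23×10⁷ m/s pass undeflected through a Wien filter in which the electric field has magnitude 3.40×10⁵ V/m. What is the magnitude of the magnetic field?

Balance of forces in the selector: qE = qvB ⇒ B = E/v.
B = 3.40×10⁵/1.23×10⁷ = 0.0276 T.

B = 0.0276 T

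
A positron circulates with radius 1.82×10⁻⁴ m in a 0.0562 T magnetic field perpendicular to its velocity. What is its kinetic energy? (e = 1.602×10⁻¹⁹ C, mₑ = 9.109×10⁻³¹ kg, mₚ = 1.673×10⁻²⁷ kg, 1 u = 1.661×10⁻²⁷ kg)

v = |q|Br/m, then KE = ½mv² = (qBr)²/(2m).
v = (1.602×10⁻¹⁹)(0.0562)(1.82×10⁻⁴)/9.109×10⁻³¹ ≈ 1.799×10⁶ m/s.
KE = ½(9.109×10⁻³¹)(1.799×10⁶)² ≈ 1.47×10⁻¹⁸ J = 9.20 eV.

KE ≈ 9.20 eV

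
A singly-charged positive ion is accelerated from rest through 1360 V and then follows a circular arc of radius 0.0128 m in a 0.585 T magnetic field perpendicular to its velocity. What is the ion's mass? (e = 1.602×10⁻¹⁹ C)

Combine |q|V = ½mv² and r = mv/(|q|B): eliminate v to get m = qB²r²/(2V).
m = (1.602×10⁻¹⁹)(0.585)²(0.0128)²/(2·1360) ≈ 3.30×10⁻²⁷ kg.

m ≈ 3.30×10⁻²⁷ kg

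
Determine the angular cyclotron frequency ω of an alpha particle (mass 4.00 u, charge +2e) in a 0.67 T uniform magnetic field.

ω ≈ 3.2×10⁷ rad/s

ω = |q|B/m.
ω = (3.204×10⁻¹⁹)(0.67)/6.644×10⁻²⁷ ≈ 3.2×10⁷ rad/s.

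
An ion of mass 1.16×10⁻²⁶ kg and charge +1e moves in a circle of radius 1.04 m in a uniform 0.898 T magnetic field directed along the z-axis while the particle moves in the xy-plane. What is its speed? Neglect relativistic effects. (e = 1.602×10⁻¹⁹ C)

From |q|vB = mv²/r, v = |q|Br/m.
v = (1.602×10⁻¹⁹)(0.898)(1.04)/1.16×10⁻²⁶ ≈ 1.29×10⁷ m/s.

v ≈ 1.29×10⁷ m/s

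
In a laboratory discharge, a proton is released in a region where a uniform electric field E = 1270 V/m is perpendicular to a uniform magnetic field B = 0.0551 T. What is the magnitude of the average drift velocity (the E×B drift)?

v_d ≈ 2.30×10⁴ m/s

The E×B drift speed is v_d = E/B.
v_d = 1270/0.0551 = 2.30×10⁴ m/s.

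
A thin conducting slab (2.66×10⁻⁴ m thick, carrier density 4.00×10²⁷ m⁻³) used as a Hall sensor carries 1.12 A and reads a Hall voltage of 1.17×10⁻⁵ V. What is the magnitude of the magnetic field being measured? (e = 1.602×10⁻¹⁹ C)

From V_H = IB/(n e t), B = V_H n e t / I.
B = (1.17×10⁻⁵)(4.00×10²⁷)(1.602×10⁻¹⁹)(2.66×10⁻⁴)/1.12 ≈ 1.78 T.

B ≈ 1.78 T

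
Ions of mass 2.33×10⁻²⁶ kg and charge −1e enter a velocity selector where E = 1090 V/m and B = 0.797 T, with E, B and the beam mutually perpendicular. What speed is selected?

For undeflected motion the electric and magnetic forces balance: qE = qvB.
v = E/B = 1090/0.797 = 1370 m/s.

v = 1370 m/s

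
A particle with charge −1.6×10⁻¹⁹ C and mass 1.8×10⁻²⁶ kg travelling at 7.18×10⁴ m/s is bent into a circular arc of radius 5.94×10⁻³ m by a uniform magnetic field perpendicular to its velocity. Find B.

From |q|vB = mv²/r, B = mv/(|q|r).
B = (1.8×10⁻²⁶)(7.18×10⁴)/((1.6×10⁻¹⁹)(5.94×10⁻³)) ≈ 1.36 T.

B ≈ 1.36 T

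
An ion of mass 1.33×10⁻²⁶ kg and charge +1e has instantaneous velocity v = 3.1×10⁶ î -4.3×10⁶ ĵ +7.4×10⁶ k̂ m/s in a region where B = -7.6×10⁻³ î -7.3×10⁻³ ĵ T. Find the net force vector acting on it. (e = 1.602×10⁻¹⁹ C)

v×B = (5.40×10⁴, -5.62×10⁴, -5.53×10⁴) N/C.
F = q v×B = (1.602×10⁻¹⁹ C)·(5.40×10⁴, -5.62×10⁴, -5.53×10⁴) = (8.65×10⁻¹⁵, -9.01×10⁻¹⁵, -8.86×10⁻¹⁵) N.

F ≈ (8.65×10⁻¹⁵, -9.01×10⁻¹⁵, -8.86×10⁻¹⁵) N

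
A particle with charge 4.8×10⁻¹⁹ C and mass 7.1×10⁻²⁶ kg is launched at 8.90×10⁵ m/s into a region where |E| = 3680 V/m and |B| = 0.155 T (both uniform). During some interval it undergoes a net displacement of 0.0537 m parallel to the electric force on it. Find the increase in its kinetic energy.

The magnetic force is always ⟂ v and does no work; only the electric force changes KE.
ΔKE = F_E · d = |q|E d = (4.8×10⁻¹⁹)(3680)(0.0537) ≈ 9.49×10⁻¹⁷ J.

ΔKE ≈ 9.49×10⁻¹⁷ J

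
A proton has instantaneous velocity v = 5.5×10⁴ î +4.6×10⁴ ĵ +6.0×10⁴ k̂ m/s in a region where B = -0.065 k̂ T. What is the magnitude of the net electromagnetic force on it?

v×B = (-2990, 3580, 0) N/C.
F = q v×B = (1.602×10⁻¹⁹ C)·(-2990, 3580, 0) = (-4.79×10⁻¹⁶, 5.73×10⁻¹⁶, 0) N.
|F| = 7.47×10⁻¹⁶ N.

|F| ≈ 7.47×10⁻¹⁶ N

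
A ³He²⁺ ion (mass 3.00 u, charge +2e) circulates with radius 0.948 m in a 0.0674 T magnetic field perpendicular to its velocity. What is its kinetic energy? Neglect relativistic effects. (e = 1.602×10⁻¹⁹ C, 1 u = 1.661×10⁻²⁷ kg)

v = |q|Br/m, then KE = ½mv² = (qBr)²/(2m).
v = (3.204×10⁻¹⁹)(0.0674)(0.948)/4.983×10⁻²⁷ ≈ 4.108×10⁶ m/s.
KE = ½(4.983×10⁻²⁷)(4.108×10⁶)² ≈ 4.21×10⁻¹⁴ J = 2.63×10⁵ eV.

KE ≈ 2.63×10⁵ eV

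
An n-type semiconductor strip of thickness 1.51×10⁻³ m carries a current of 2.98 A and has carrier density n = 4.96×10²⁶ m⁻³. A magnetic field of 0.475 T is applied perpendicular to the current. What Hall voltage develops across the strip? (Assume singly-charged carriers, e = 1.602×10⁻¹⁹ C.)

V_H = IB/(n e t).
V_H = (2.98)(0.475)/((4.96×10²⁶)(1.602×10⁻¹⁹)(1.51×10⁻³)) ≈ 1.18×10⁻⁵ V.

V_H ≈ 1.18×10⁻⁵ V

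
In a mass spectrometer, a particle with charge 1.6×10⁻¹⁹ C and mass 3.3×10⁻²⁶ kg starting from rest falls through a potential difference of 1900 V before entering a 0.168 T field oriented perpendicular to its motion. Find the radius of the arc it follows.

Acceleration: |q|V = ½mv² ⇒ v = √(2|q|V/m) = √(2·1.6×10⁻¹⁹·1900/3.3×10⁻²⁶) ≈ 1.357×10⁵ m/s.
In the field: r = mv/(|q|B) = (3.3×10⁻²⁶)(1.357×10⁵)/((1.6×10⁻¹⁹)(0.168)) ≈ 0.167 m.

r ≈ 0.167 m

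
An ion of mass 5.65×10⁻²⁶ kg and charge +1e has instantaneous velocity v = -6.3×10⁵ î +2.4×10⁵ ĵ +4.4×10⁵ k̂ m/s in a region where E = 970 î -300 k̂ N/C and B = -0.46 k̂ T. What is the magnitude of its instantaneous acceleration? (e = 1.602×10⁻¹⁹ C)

|a| ≈ 8.78×10¹¹ m/s²

v×B = (-1.10×10⁵, -2.90×10⁵, 0) N/C.
E + v×B = (-1.09×10⁵, -2.90×10⁵, -300) N/C.
F = q(E + v×B) = (1.602×10⁻¹⁹ C)·(-1.09×10⁵, -2.90×10⁵, -300) = (-1.75×10⁻¹⁴, -4.64×10⁻¹⁴, -4.81×10⁻¹⁷) N.
|a| = |F|/m = 4.963×10⁻¹⁴/5.65×10⁻²⁶ ≈ 8.78×10¹¹ m/s².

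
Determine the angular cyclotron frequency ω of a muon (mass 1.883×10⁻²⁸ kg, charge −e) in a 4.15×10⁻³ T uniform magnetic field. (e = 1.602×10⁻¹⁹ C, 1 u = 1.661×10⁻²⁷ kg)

ω ≈ 3.53×10⁶ rad/s

ω = |q|B/m.
ω = (1.602×10⁻¹⁹)(4.15×10⁻³)/1.883×10⁻²⁸ ≈ 3.53×10⁶ rad/s.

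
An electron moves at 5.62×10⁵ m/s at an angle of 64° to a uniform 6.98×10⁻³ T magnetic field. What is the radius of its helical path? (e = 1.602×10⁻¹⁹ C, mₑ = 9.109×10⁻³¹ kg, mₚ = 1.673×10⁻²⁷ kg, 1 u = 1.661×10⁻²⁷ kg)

v⊥ = v sinθ = 5.62×10⁵·sin64° ≈ 5.051×10⁵ m/s.
r = m v⊥/(|q|B) = (9.109×10⁻³¹)(5.051×10⁵)/((1.602×10⁻¹⁹)(6.98×10⁻³)) ≈ 4.11×10⁻⁴ m.

r ≈ 4.11×10⁻⁴ m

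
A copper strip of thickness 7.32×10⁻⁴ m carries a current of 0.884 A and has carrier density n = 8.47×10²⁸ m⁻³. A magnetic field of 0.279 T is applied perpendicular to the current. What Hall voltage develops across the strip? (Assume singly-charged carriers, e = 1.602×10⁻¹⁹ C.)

V_H = IB/(n e t).
V_H = (0.884)(0.279)/((8.47×10²⁸)(1.602×10⁻¹⁹)(7.32×10⁻⁴)) ≈ 2.48×10⁻⁸ V.

V_H ≈ 2.48×10⁻⁸ V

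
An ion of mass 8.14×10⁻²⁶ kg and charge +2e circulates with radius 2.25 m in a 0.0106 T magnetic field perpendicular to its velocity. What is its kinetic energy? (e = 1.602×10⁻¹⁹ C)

v = |q|Br/m, then KE = ½mv² = (qBr)²/(2m).
v = (3.204×10⁻¹⁹)(0.0106)(2.25)/8.14×10⁻²⁶ ≈ 9.388×10⁴ m/s.
KE = ½(8.14×10⁻²⁶)(9.388×10⁴)² ≈ 3.59×10⁻¹⁶ J.

KE ≈ 3.59×10⁻¹⁶ J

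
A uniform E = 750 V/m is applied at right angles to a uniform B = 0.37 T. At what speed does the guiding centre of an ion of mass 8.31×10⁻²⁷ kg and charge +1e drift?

The steady drift has the magnetic force balancing the electric force, so v_d = E/B.
v_d = 750/0.37 = 2000 m/s.

v_d ≈ 2000 m/s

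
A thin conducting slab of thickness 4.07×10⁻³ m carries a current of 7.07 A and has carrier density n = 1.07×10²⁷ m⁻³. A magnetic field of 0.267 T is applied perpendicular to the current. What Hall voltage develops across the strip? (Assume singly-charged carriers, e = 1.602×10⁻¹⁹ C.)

V_H ≈ 2.71×10⁻⁶ V

V_H = IB/(n e t).
V_H = (7.07)(0.267)/((1.07×10²⁷)(1.602×10⁻¹⁹)(4.07×10⁻³)) ≈ 2.71×10⁻⁶ V.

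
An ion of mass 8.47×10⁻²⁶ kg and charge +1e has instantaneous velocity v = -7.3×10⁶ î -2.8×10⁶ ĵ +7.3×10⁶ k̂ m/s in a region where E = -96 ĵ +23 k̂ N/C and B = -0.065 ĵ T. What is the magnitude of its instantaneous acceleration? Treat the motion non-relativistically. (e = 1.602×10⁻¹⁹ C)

v×B = (4.74×10⁵, 0, 4.74×10⁵) N/C.
E + v×B = (4.74×10⁵, -96.0, 4.75×10⁵) N/C.
F = q(E + v×B) = (1.602×10⁻¹⁹ C)·(4.74×10⁵, -96.0, 4.75×10⁵) = (7.60×10⁻¹⁴, -1.54×10⁻¹⁷, 7.60×10⁻¹⁴) N.
|a| = |F|/m = 1.075×10⁻¹³/8.47×10⁻²⁶ ≈ 1.27×10¹² m/s².

|a| ≈ 1.27×10¹² m/s²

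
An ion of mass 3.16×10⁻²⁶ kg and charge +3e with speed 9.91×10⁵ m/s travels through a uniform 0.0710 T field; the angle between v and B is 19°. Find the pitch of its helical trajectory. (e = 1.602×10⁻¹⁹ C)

v∥ = v cosθ = 9.91×10⁵·cos19° ≈ 9.370×10⁵ m/s.
T = 2πm/(|q|B) = 2π(3.16×10⁻²⁶)/((4.806×10⁻¹⁹)(0.0710)) ≈ 5.819×10⁻⁶ s.
pitch = v∥ T = (9.370×10⁵)(5.819×10⁻⁶) ≈ 5.45 m.

p ≈ 5.45 m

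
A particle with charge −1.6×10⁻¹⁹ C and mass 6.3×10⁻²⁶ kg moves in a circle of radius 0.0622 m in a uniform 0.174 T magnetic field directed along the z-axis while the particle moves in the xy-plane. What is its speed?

From |q|vB = mv²/r, v = |q|Br/m.
v = (1.6×10⁻¹⁹)(0.174)(0.0622)/6.3×10⁻²⁶ ≈ 2.75×10⁴ m/s.

v ≈ 2.75×10⁴ m/s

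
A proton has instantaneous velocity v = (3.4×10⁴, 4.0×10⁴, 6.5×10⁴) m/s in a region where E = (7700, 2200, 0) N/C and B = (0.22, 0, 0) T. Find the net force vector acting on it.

F ≈ (1.23×10⁻¹⁵, 2.64×10⁻¹⁵, -1.41×10⁻¹⁵) N

v×B = (0, 1.43×10⁴, -8800) N/C.
E + v×B = (7700, 1.65×10⁴, -8800) N/C.
F = q(E + v×B) = (1.602×10⁻¹⁹ C)·(7700, 1.65×10⁴, -8800) = (1.23×10⁻¹⁵, 2.64×10⁻¹⁵, -1.41×10⁻¹⁵) N.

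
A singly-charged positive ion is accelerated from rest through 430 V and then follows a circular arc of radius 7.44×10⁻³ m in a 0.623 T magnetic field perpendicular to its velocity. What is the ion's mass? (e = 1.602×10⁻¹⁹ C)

Combine |q|V = ½mv² and r = mv/(|q|B): eliminate v to get m = qB²r²/(2V).
m = (1.602×10⁻¹⁹)(0.623)²(7.44×10⁻³)²/(2·430) ≈ 4.00×10⁻²⁷ kg.

m ≈ 4.00×10⁻²⁷ kg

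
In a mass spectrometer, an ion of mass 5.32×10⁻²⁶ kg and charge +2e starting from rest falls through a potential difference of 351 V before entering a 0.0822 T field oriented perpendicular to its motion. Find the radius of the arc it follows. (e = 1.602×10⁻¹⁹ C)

Acceleration: |q|V = ½mv² ⇒ v = √(2|q|V/m) = √(2·3.204×10⁻¹⁹·351/5.32×10⁻²⁶) ≈ 6.502×10⁴ m/s.
In the field: r = mv/(|q|B) = (5.32×10⁻²⁶)(6.502×10⁴)/((3.204×10⁻¹⁹)(0.0822)) ≈ 0.131 m.

r ≈ 0.131 m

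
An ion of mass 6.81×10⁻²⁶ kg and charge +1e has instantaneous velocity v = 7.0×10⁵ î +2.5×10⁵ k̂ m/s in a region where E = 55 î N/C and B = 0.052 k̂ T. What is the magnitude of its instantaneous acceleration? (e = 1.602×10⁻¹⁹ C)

|a| ≈ 8.56×10¹⁰ m/s²

v×B = (0, -3.64×10⁴, 0) N/C.
E + v×B = (55.0, -3.64×10⁴, 0) N/C.
F = q(E + v×B) = (1.602×10⁻¹⁹ C)·(55.0, -3.64×10⁴, 0) = (8.81×10⁻¹⁸, -5.83×10⁻¹⁵, 0) N.
|a| = |F|/m = 5.831×10⁻¹⁵/6.81×10⁻²⁶ ≈ 8.56×10¹⁰ m/s².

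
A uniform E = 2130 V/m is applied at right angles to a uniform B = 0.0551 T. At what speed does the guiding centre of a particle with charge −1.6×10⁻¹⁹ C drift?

In crossed fields the guiding centre drifts at v_d = |E×B|/B² = E/B, independent of charge and mass.
v_d = 2130/0.0551 = 3.87×10⁴ m/s.

v_d ≈ 3.87×10⁴ m/s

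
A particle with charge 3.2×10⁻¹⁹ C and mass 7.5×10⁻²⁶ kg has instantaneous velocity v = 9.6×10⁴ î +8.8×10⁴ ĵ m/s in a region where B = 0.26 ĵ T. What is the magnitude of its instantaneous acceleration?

v×B = (0, 0, 2.50×10⁴) N/C.
F = q v×B = (3.2×10⁻¹⁹ C)·(0, 0, 2.50×10⁴) = (0, 0, 7.99×10⁻¹⁵) N.
|a| = |F|/m = 7.987×10⁻¹⁵/7.5×10⁻²⁶ ≈ 1.06×10¹¹ m/s².

|a| ≈ 1.06×10¹¹ m/s²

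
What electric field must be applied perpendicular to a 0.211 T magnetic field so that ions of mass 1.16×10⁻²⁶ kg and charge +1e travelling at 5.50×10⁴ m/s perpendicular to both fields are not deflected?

For straight-line motion qE = qvB, so E = vB.
E = 5.50×10⁴ × 0.211 = 1.16×10⁴ V/m.

E = 1.16×10⁴ V/m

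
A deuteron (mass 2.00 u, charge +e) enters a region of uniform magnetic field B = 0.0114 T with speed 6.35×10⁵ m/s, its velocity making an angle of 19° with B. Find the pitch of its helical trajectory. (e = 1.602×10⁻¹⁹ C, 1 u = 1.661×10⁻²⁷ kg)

v∥ = v cosθ = 6.35×10⁵·cos19° ≈ 6.004×10⁵ m/s.
T = 2πm/(|q|B) = 2π(3.322×10⁻²⁷)/((1.602×10⁻¹⁹)(0.0114)) ≈ 1.143×10⁻⁵ s.
pitch = v∥ T = (6.004×10⁵)(1.143×10⁻⁵) ≈ 6.86 m.

p ≈ 6.86 m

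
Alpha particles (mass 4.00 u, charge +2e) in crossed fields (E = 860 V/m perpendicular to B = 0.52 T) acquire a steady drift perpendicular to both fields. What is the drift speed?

The E×B drift speed is v_d = E/B.
v_d = 860/0.52 = 1700 m/s.

v_d ≈ 1700 m/s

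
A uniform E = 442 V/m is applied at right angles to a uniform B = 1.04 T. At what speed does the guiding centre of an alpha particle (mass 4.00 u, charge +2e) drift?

The steady drift has the magnetic force balancing the electric force, so v_d = E/B.
v_d = 442/1.04 = 425 m/s.

v_d ≈ 425 m/s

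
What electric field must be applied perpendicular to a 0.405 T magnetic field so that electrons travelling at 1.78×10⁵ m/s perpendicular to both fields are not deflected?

For straight-line motion qE = qvB, so E = vB.
E = 1.78×10⁵ × 0.405 = 7.21×10⁴ V/m.

E = 7.21×10⁴ V/m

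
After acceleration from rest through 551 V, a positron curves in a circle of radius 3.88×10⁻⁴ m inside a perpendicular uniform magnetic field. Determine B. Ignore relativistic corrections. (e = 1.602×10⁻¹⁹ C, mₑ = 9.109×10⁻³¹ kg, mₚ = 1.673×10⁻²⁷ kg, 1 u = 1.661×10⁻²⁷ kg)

v = √(2|q|V/m) = √(2·1.602×10⁻¹⁹·551/9.109×10⁻³¹) ≈ 1.392×10⁷ m/s.
B = mv/(|q|r) = (9.109×10⁻³¹)(1.392×10⁷)/((1.602×10⁻¹⁹)(3.88×10⁻⁴)) ≈ 0.204 T.

B ≈ 0.204 T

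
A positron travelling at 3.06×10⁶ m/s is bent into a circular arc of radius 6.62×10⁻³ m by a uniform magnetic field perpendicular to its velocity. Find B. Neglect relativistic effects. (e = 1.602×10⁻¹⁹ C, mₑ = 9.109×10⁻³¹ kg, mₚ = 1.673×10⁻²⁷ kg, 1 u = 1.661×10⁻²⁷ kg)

From |q|vB = mv²/r, B = mv/(|q|r).
B = (9.109×10⁻³¹)(3.06×10⁶)/((1.602×10⁻¹⁹)(6.62×10⁻³)) ≈ 2.63×10⁻³ T.

B ≈ 2.63×10⁻³ T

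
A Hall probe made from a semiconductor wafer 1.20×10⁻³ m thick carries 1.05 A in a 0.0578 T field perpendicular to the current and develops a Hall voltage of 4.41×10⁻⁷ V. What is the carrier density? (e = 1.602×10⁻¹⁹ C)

n ≈ 7.16×10²⁶ m⁻³

From V_H = IB/(n e t), n = IB/(V_H e t).
n = (1.05)(0.0578)/((4.41×10⁻⁷)(1.602×10⁻¹⁹)(1.20×10⁻³)) ≈ 7.16×10²⁶ m⁻³.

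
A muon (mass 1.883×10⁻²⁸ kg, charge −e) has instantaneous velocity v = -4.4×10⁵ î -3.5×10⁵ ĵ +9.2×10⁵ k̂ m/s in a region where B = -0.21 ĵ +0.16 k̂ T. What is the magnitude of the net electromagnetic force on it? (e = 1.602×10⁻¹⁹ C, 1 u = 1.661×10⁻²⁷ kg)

|F| ≈ 2.88×10⁻¹⁴ N

v×B = (1.37×10⁵, 7.04×10⁴, 9.24×10⁴) N/C.
F = q v×B = (−1.602×10⁻¹⁹ C)·(1.37×10⁵, 7.04×10⁴, 9.24×10⁴) = (-2.20×10⁻¹⁴, -1.13×10⁻¹⁴, -1.48×10⁻¹⁴) N.
|F| = 2.88×10⁻¹⁴ N.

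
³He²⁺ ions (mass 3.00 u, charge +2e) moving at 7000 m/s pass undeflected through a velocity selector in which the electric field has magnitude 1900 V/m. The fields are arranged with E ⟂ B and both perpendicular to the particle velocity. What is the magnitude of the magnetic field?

B = 0.27 T

Balance of forces in the selector: qE = qvB ⇒ B = E/v.
B = 1900/7000 = 0.27 T.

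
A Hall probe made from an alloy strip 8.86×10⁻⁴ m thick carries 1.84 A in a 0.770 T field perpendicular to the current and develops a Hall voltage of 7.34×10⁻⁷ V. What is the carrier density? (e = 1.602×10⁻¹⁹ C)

From V_H = IB/(n e t), n = IB/(V_H e t).
n = (1.84)(0.770)/((7.34×10⁻⁷)(1.602×10⁻¹⁹)(8.86×10⁻⁴)) ≈ 1.36×10²⁸ m⁻³.

n ≈ 1.36×10²⁸ m⁻³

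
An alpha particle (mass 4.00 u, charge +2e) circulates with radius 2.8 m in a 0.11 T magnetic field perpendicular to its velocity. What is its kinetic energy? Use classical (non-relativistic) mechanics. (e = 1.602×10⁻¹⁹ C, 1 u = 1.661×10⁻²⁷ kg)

KE ≈ 4.6×10⁶ eV

v = |q|Br/m, then KE = ½mv² = (qBr)²/(2m).
v = (3.204×10⁻¹⁹)(0.11)(2.8)/6.644×10⁻²⁷ ≈ 1.485×10⁷ m/s.
KE = ½(6.644×10⁻²⁷)(1.485×10⁷)² ≈ 7.3×10⁻¹³ J = 4.6×10⁶ eV.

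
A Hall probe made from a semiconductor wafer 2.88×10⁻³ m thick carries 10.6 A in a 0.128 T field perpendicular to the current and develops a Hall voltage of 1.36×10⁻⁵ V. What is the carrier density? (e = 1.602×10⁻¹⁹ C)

From V_H = IB/(n e t), n = IB/(V_H e t).
n = (10.6)(0.128)/((1.36×10⁻⁵)(1.602×10⁻¹⁹)(2.88×10⁻³)) ≈ 2.16×10²⁶ m⁻³.

n ≈ 2.16×10²⁶ m⁻³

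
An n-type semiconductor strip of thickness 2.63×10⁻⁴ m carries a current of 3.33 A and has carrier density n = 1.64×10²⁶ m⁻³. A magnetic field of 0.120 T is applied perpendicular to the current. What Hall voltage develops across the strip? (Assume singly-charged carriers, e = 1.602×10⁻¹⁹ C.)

V_H = IB/(n e t).
V_H = (3.33)(0.120)/((1.64×10²⁶)(1.602×10⁻¹⁹)(2.63×10⁻⁴)) ≈ 5.78×10⁻⁵ V.

V_H ≈ 5.78×10⁻⁵ V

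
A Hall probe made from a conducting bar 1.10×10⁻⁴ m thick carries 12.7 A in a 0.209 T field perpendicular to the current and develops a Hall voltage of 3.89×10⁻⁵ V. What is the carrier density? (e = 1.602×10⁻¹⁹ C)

n ≈ 3.87×10²⁷ m⁻³

From V_H = IB/(n e t), n = IB/(V_H e t).
n = (12.7)(0.209)/((3.89×10⁻⁵)(1.602×10⁻¹⁹)(1.10×10⁻⁴)) ≈ 3.87×10²⁷ m⁻³.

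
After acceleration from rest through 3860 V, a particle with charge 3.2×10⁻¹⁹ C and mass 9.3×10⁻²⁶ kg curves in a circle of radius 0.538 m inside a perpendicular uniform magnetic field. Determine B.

v = √(2|q|V/m) = √(2·3.2×10⁻¹⁹·3860/9.3×10⁻²⁶) ≈ 1.630×10⁵ m/s.
B = mv/(|q|r) = (9.3×10⁻²⁶)(1.630×10⁵)/((3.2×10⁻¹⁹)(0.538)) ≈ 0.0880 T.

B ≈ 0.0880 T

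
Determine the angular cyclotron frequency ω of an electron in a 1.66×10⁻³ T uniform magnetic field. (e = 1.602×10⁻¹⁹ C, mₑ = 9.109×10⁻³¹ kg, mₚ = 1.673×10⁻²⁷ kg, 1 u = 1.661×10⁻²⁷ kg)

ω = |q|B/m.
ω = (1.602×10⁻¹⁹)(1.66×10⁻³)/9.109×10⁻³¹ ≈ 2.92×10⁸ rad/s.

ω ≈ 2.92×10⁸ rad/s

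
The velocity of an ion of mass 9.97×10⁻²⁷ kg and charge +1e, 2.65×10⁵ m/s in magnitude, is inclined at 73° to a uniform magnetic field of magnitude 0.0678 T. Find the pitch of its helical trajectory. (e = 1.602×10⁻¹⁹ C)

v∥ = v cosθ = 2.65×10⁵·cos73° ≈ 7.748×10⁴ m/s.
T = 2πm/(|q|B) = 2π(9.97×10⁻²⁷)/((1.602×10⁻¹⁹)(0.0678)) ≈ 5.767×10⁻⁶ s.
pitch = v∥ T = (7.748×10⁴)(5.767×10⁻⁶) ≈ 0.447 m.

p ≈ 0.447 m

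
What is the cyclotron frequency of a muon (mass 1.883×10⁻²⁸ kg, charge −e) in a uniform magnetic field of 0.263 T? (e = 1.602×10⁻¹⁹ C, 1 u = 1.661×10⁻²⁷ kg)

f ≈ 3.56×10⁷ Hz

f = |q|B/(2πm).
f = (1.602×10⁻¹⁹)(0.263)/(2π·1.883×10⁻²⁸) ≈ 3.56×10⁷ Hz.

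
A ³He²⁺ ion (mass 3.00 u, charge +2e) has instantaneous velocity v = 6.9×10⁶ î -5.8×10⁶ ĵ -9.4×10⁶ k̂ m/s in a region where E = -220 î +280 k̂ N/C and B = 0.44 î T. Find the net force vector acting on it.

F ≈ (-7.05×10⁻¹⁷, -1.33×10⁻¹², 8.18×10⁻¹³) N

v×B = (0, -4.14×10⁶, 2.55×10⁶) N/C.
E + v×B = (-220, -4.14×10⁶, 2.55×10⁶) N/C.
F = q(E + v×B) = (3.204×10⁻¹⁹ C)·(-220, -4.14×10⁶, 2.55×10⁶) = (-7.05×10⁻¹⁷, -1.33×10⁻¹², 8.18×10⁻¹³) N.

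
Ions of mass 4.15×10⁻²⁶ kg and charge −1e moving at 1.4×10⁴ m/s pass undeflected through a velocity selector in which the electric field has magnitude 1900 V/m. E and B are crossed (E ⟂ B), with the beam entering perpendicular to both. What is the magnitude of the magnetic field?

Balance of forces in the selector: qE = qvB ⇒ B = E/v.
B = 1900/1.4×10⁴ = 0.14 T.

B = 0.14 T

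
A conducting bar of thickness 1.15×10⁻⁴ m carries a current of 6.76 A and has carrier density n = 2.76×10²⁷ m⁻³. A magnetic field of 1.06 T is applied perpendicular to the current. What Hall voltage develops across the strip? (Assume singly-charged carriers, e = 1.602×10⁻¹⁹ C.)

V_H = IB/(n e t).
V_H = (6.76)(1.06)/((2.76×10²⁷)(1.602×10⁻¹⁹)(1.15×10⁻⁴)) ≈ 1.41×10⁻⁴ V.

V_H ≈ 1.41×10⁻⁴ V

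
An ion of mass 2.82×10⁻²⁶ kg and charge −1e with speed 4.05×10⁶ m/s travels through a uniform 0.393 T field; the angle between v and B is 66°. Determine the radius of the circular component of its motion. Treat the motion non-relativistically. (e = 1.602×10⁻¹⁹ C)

v⊥ = v sinθ = 4.05×10⁶·sin66° ≈ 3.700×10⁶ m/s.
r = m v⊥/(|q|B) = (2.82×10⁻²⁶)(3.700×10⁶)/((1.602×10⁻¹⁹)(0.393)) ≈ 1.66 m.

r ≈ 1.66 m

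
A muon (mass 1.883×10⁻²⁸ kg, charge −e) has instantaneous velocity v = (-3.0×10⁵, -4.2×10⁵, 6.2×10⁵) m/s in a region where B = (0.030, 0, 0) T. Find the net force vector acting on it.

v×B = (0, 1.86×10⁴, 1.26×10⁴) N/C.
F = q v×B = (−1.602×10⁻¹⁹ C)·(0, 1.86×10⁴, 1.26×10⁴) = (0, -2.98×10⁻¹⁵, -2.02×10⁻¹⁵) N.

F ≈ (0, -2.98×10⁻¹⁵, -2.02×10⁻¹⁵) N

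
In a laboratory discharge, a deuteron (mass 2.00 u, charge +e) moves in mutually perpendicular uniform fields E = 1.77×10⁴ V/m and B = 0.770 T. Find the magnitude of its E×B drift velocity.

The steady drift has the magnetic force balancing the electric force, so v_d = E/B.
v_d = 1.77×10⁴/0.770 = 2.30×10⁴ m/s.

v_d ≈ 2.30×10⁴ m/s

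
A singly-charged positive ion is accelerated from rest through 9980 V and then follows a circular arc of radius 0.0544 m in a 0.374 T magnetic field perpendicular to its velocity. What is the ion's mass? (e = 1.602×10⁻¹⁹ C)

m ≈ 3.32×10⁻²⁷ kg

Combine |q|V = ½mv² and r = mv/(|q|B): eliminate v to get m = qB²r²/(2V).
m = (1.602×10⁻¹⁹)(0.374)²(0.0544)²/(2·9980) ≈ 3.32×10⁻²⁷ kg.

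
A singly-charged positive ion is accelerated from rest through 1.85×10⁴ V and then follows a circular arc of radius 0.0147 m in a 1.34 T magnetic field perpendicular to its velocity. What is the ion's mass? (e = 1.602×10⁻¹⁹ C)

Combine |q|V = ½mv² and r = mv/(|q|B): eliminate v to get m = qB²r²/(2V).
m = (1.602×10⁻¹⁹)(1.34)²(0.0147)²/(2·1.85×10⁴) ≈ 1.68×10⁻²⁷ kg.

m ≈ 1.68×10⁻²⁷ kg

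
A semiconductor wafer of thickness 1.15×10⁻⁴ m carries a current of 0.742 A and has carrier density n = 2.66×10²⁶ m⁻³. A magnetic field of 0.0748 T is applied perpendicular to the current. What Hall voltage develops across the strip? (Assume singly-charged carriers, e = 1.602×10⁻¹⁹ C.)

V_H = IB/(n e t).
V_H = (0.742)(0.0748)/((2.66×10²⁶)(1.602×10⁻¹⁹)(1.15×10⁻⁴)) ≈ 1.13×10⁻⁵ V.

V_H ≈ 1.13×10⁻⁵ V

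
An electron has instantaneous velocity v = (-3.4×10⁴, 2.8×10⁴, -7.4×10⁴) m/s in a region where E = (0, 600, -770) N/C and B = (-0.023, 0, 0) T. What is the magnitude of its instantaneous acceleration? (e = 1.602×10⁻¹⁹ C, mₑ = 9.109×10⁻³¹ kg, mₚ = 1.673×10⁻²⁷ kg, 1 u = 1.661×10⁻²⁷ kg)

|a| ≈ 4.05×10¹⁴ m/s²

v×B = (0, 1700, 644) N/C.
E + v×B = (0, 2300, -126) N/C.
F = q(E + v×B) = (−1.602×10⁻¹⁹ C)·(0, 2300, -126) = (0, -3.69×10⁻¹⁶, 2.02×10⁻¹⁷) N.
|a| = |F|/m = 3.693×10⁻¹⁶/9.109×10⁻³¹ ≈ 4.05×10¹⁴ m/s².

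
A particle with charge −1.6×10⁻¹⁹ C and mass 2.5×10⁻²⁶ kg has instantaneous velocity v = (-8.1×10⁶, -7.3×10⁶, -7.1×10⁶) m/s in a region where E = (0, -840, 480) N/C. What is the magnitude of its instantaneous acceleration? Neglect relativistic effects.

Only an electric field acts, so F = qE = (−1.6×10⁻¹⁹ C)·(0, -840, 480) = (0, 1.34×10⁻¹⁶, -7.68×10⁻¹⁷) N.
|a| = |F|/m = 1.548×10⁻¹⁶/2.5×10⁻²⁶ ≈ 6.19×10⁹ m/s².

|a| ≈ 6.19×10⁹ m/s²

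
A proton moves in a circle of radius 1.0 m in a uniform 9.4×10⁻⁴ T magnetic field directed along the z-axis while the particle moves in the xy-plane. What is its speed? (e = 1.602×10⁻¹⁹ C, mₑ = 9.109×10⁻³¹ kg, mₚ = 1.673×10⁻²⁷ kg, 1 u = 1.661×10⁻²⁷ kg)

From |q|vB = mv²/r, v = |q|Br/m.
v = (1.602×10⁻¹⁹)(9.4×10⁻⁴)(1.0)/1.673×10⁻²⁷ ≈ 9.0×10⁴ m/s.

v ≈ 9.0×10⁴ m/s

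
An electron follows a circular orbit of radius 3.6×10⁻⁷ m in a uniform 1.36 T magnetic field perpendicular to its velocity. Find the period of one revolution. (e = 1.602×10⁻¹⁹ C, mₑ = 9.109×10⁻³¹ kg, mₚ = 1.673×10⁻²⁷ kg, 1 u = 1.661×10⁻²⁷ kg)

The cyclotron period depends only on m, q, B: T = 2πm/(|q|B).
T = 2π(9.109×10⁻³¹)/((1.602×10⁻¹⁹)(1.36)) ≈ 2.63×10⁻¹¹ s.

T ≈ 2.63×10⁻¹¹ s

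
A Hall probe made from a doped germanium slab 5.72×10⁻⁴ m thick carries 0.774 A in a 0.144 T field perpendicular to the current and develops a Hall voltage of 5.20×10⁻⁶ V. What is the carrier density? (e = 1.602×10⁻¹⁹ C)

From V_H = IB/(n e t), n = IB/(V_H e t).
n = (0.774)(0.144)/((5.20×10⁻⁶)(1.602×10⁻¹⁹)(5.72×10⁻⁴)) ≈ 2.34×10²⁶ m⁻³.

n ≈ 2.34×10²⁶ m⁻³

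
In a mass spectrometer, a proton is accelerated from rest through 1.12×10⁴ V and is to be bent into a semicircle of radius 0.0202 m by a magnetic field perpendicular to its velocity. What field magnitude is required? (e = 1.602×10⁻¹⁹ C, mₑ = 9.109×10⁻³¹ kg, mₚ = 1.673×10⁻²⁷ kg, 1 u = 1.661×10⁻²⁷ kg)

v = √(2|q|V/m) = √(2·1.602×10⁻¹⁹·1.12×10⁴/1.673×10⁻²⁷) ≈ 1.465×10⁶ m/s.
B = mv/(|q|r) = (1.673×10⁻²⁷)(1.465×10⁶)/((1.602×10⁻¹⁹)(0.0202)) ≈ 0.757 T.

B ≈ 0.757 T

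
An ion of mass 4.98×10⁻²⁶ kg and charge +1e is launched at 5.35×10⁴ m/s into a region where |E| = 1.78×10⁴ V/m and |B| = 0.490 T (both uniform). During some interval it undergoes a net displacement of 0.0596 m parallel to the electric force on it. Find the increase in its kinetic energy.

ΔKE ≈ 1.70×10⁻¹⁶ J

The magnetic force is always ⟂ v and does no work; only the electric force changes KE.
ΔKE = F_E · d = |q|E d = (1.602×10⁻¹⁹)(1.78×10⁴)(0.0596) ≈ 1.70×10⁻¹⁶ J.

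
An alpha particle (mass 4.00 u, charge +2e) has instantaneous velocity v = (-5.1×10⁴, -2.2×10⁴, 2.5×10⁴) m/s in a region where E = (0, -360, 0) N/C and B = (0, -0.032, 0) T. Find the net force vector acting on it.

v×B = (800, 0, 1630) N/C.
E + v×B = (800, -360, 1630) N/C.
F = q(E + v×B) = (3.204×10⁻¹⁹ C)·(800, -360, 1630) = (2.56×10⁻¹⁶, -1.15×10⁻¹⁶, 5.23×10⁻¹⁶) N.

F ≈ (2.56×10⁻¹⁶, -1.15×10⁻¹⁶, 5.23×10⁻¹⁶) N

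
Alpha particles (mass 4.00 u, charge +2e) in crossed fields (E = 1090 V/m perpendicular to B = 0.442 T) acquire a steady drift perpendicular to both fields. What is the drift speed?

v_d ≈ 2470 m/s

The E×B drift speed is v_d = E/B.
v_d = 1090/0.442 = 2470 m/s.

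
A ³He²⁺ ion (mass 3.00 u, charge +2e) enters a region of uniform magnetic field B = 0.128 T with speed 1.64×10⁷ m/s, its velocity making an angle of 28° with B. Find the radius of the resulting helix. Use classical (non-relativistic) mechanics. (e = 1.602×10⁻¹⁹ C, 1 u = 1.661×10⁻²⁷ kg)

r ≈ 0.935 m

v⊥ = v sinθ = 1.64×10⁷·sin28° ≈ 7.699×10⁶ m/s.
r = m v⊥/(|q|B) = (4.983×10⁻²⁷)(7.699×10⁶)/((3.204×10⁻¹⁹)(0.128)) ≈ 0.935 m.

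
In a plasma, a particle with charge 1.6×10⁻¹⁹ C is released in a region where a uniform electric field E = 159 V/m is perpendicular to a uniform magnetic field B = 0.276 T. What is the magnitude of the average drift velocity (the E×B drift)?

v_d ≈ 576 m/s

The steady drift has the magnetic force balancing the electric force, so v_d = E/B.
v_d = 159/0.276 = 576 m/s.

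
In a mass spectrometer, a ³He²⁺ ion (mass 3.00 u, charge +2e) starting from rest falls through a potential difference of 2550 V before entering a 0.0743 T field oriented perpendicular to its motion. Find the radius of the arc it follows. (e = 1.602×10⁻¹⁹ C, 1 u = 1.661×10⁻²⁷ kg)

r ≈ 0.120 m

Acceleration: |q|V = ½mv² ⇒ v = √(2|q|V/m) = √(2·3.204×10⁻¹⁹·2550/4.983×10⁻²⁷) ≈ 5.726×10⁵ m/s.
In the field: r = mv/(|q|B) = (4.983×10⁻²⁷)(5.726×10⁵)/((3.204×10⁻¹⁹)(0.0743)) ≈ 0.120 m.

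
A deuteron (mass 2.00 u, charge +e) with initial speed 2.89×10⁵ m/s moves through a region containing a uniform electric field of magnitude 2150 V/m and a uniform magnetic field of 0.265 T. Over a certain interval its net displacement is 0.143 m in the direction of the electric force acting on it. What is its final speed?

v_f ≈ 3.36×10⁵ m/s

B does no work; ΔKE = |q|E d.
½mv_f² = ½mv₀² + |q|Ed = ½(3.322×10⁻²⁷)(2.89×10⁵)² + (1.602×10⁻¹⁹)(2150)(0.143) ≈ 1.387×10⁻¹⁶ J + 4.925×10⁻¹⁷ J ≈ 1.880×10⁻¹⁶ J.
v_f = √(2·1.880×10⁻¹⁶/3.322×10⁻²⁷) ≈ 3.36×10⁵ m/s.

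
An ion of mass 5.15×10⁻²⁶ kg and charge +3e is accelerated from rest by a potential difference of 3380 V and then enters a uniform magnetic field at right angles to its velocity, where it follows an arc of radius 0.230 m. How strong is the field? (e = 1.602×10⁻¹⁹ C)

v = √(2|q|V/m) = √(2·4.806×10⁻¹⁹·3380/5.15×10⁻²⁶) ≈ 2.512×10⁵ m/s.
B = mv/(|q|r) = (5.15×10⁻²⁶)(2.512×10⁵)/((4.806×10⁻¹⁹)(0.230)) ≈ 0.117 T.

B ≈ 0.117 T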